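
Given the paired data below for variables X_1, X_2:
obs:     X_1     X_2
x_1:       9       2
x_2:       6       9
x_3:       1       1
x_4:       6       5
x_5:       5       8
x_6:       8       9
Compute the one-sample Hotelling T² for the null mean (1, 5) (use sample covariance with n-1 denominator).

Step 1 — sample mean vector:
  mean(X_1) = (9 + 6 + 1 + 6 + 5 + 8) / 6 = 35/6 = 5.8333
  mean(X_2) = (2 + 9 + 1 + 5 + 8 + 9) / 6 = 34/6 = 5.6667
  x̄ = (5.8333, 5.6667),  deviation x̄ - mu_0 = (5.8333, 5.6667) - (1, 5) = (4.8333, 0.6667).

Step 2 — sample covariance matrix, S[i,j] = (1/(n-1)) · Σ_k (x_{k,i} - mean_i) · (x_{k,j} - mean_j), divisor n-1 = 5:
  S[X_1,X_1] = ((3.1667)·(3.1667) + (0.1667)·(0.1667) + (-4.8333)·(-4.8333) + (0.1667)·(0.1667) + (-0.8333)·(-0.8333) + (2.1667)·(2.1667)) / 5 = 38.8333/5 = 7.7667
  S[X_1,X_2] = ((3.1667)·(-3.6667) + (0.1667)·(3.3333) + (-4.8333)·(-4.6667) + (0.1667)·(-0.6667) + (-0.8333)·(2.3333) + (2.1667)·(3.3333)) / 5 = 16.6667/5 = 3.3333
  S[X_2,X_2] = ((-3.6667)·(-3.6667) + (3.3333)·(3.3333) + (-4.6667)·(-4.6667) + (-0.6667)·(-0.6667) + (2.3333)·(2.3333) + (3.3333)·(3.3333)) / 5 = 63.3333/5 = 12.6667
  S = [[7.7667, 3.3333],
 [3.3333, 12.6667]].

Step 3 — invert S. det(S) = 7.7667·12.6667 - (3.3333)² = 87.2667.
  S^{-1} = (1/det) · [[d, -b], [-b, a]] = [[0.1451, -0.0382],
 [-0.0382, 0.089]].

Step 4 — quadratic form (x̄ - mu_0)^T · S^{-1} · (x̄ - mu_0):
  S^{-1} · (x̄ - mu_0) = (0.6761, -0.1253),
  (x̄ - mu_0)^T · [...] = (4.8333)·(0.6761) + (0.6667)·(-0.1253) = 3.1842.

Step 5 — scale by n: T² = 6 · 3.1842 = 19.1054.

T² ≈ 19.1054


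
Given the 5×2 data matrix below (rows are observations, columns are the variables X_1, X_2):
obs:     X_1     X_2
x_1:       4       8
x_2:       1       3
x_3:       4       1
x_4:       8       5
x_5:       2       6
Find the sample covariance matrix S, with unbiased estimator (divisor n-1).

Step 1 — column means:
  mean(X_1) = (4 + 1 + 4 + 8 + 2) / 5 = 19/5 = 3.8
  mean(X_2) = (8 + 3 + 1 + 5 + 6) / 5 = 23/5 = 4.6

Step 2 — sample covariance S[i,j] = (1/(n-1)) · Σ_k (x_{k,i} - mean_i) · (x_{k,j} - mean_j), with n-1 = 4.
  S[X_1,X_1] = ((0.2)·(0.2) + (-2.8)·(-2.8) + (0.2)·(0.2) + (4.2)·(4.2) + (-1.8)·(-1.8)) / 4 = 28.8/4 = 7.2
  S[X_1,X_2] = ((0.2)·(3.4) + (-2.8)·(-1.6) + (0.2)·(-3.6) + (4.2)·(0.4) + (-1.8)·(1.4)) / 4 = 3.6/4 = 0.9
  S[X_2,X_2] = ((3.4)·(3.4) + (-1.6)·(-1.6) + (-3.6)·(-3.6) + (0.4)·(0.4) + (1.4)·(1.4)) / 4 = 29.2/4 = 7.3

S is symmetric (S[j,i] = S[i,j]). Assembling:

S = [[7.2, 0.9],
 [0.9, 7.3]]


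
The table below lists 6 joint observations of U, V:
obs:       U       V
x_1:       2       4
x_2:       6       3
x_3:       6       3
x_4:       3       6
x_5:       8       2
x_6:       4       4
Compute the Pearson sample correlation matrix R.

Step 1 — column means:
  mean(U) = (2 + 6 + 6 + 3 + 8 + 4) / 6 = 29/6 = 4.8333
  mean(V) = (4 + 3 + 3 + 6 + 2 + 4) / 6 = 22/6 = 3.6667

Step 2 — sample variances and covariances s[i,j] = (1/(n-1)) · Σ_k (x_{k,i} - mean_i) · (x_{k,j} - mean_j), with n-1 = 5:
  s[U,U] = ((-2.8333)·(-2.8333) + (1.1667)·(1.1667) + (1.1667)·(1.1667) + (-1.8333)·(-1.8333) + (3.1667)·(3.1667) + (-0.8333)·(-0.8333)) / 5 = 24.8333/5 = 4.9667
  s[U,V] = ((-2.8333)·(0.3333) + (1.1667)·(-0.6667) + (1.1667)·(-0.6667) + (-1.8333)·(2.3333) + (3.1667)·(-1.6667) + (-0.8333)·(0.3333)) / 5 = -12.3333/5 = -2.4667
  s[V,V] = ((0.3333)·(0.3333) + (-0.6667)·(-0.6667) + (-0.6667)·(-0.6667) + (2.3333)·(2.3333) + (-1.6667)·(-1.6667) + (0.3333)·(0.3333)) / 5 = 9.3333/5 = 1.8667
  Sample standard deviations s_i = √(s[i,i]):
  s(U) = √(4.9667) = 2.2286
  s(V) = √(1.8667) = 1.3663

Step 3 — r_{ij} = s_{ij} / (s_i · s_j):
  r[U,U] = 1 (diagonal).
  r[U,V] = -2.4667 / (2.2286 · 1.3663) = -2.4667 / 3.0448 = -0.8101
  r[V,V] = 1 (diagonal).

R is symmetric with unit diagonal. Assembling:

R = [[1, -0.8101],
 [-0.8101, 1]]


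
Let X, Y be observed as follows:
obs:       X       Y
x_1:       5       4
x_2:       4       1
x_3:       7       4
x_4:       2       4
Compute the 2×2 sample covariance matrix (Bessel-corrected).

Step 1 — column means:
  mean(X) = (5 + 4 + 7 + 2) / 4 = 18/4 = 4.5
  mean(Y) = (4 + 1 + 4 + 4) / 4 = 13/4 = 3.25

Step 2 — sample covariance S[i,j] = (1/(n-1)) · Σ_k (x_{k,i} - mean_i) · (x_{k,j} - mean_j), with n-1 = 3.
  S[X,X] = ((0.5)·(0.5) + (-0.5)·(-0.5) + (2.5)·(2.5) + (-2.5)·(-2.5)) / 3 = 13/3 = 4.3333
  S[X,Y] = ((0.5)·(0.75) + (-0.5)·(-2.25) + (2.5)·(0.75) + (-2.5)·(0.75)) / 3 = 1.5/3 = 0.5
  S[Y,Y] = ((0.75)·(0.75) + (-2.25)·(-2.25) + (0.75)·(0.75) + (0.75)·(0.75)) / 3 = 6.75/3 = 2.25

S is symmetric (S[j,i] = S[i,j]). Assembling:

S = [[4.3333, 0.5],
 [0.5, 2.25]]


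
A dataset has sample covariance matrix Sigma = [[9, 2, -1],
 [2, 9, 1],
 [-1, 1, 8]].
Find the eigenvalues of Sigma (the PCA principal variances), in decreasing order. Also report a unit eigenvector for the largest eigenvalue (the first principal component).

Step 1 — characteristic polynomial p(λ) = det(λI - Sigma) = λ³ - tr·λ² + c_1·λ - det, where tr = trace, c_1 = sum of the principal 2×2 minors, det = det(Sigma):
  tr = 9 + 9 + 8 = 26,
  c_1 = (9·9 - (2)²) + (9·8 - (-1)²) + (9·8 - (1)²) = 77 + 71 + 71 = 219,
  det = 9·(9·8 - (1)²) - (2)·((2)·8 - (1)·(-1)) + (-1)·((2)·(1) - 9·(-1)) = 9·(71) - (2)·(17) + (-1)·(11) = 594.
  So p(λ) = λ³ - 26λ² + 219λ - 594.
Step 2 — look for an integer root (rational root theorem: any rational root is an integer divisor of 594). Testing λ = 6:
  p(6) = 216 - 936 + 1314 - 594 = 0  ✓
  Dividing out (λ - 6): p(λ) = (λ - 6)(λ² - 20λ + 99).
Step 3 — remaining eigenvalues from the quadratic λ² - 20λ + 99 = 0:
  Δ = 20² - 4·99 = 400 - 396 = 4,  λ = (20 ± √4)/2 = (20 ± 2)/2 = 11 or 9.
  Sorted: λ_1 = 11,  λ_2 = 9,  λ_3 = 6  (check: sum = 26 = tr ✓).

Step 4 — unit eigenvector for λ_1 = 11: v spans the null space of (Sigma - λ_1 I), whose rows are
  r_1 = (-2, 2, -1),  r_2 = (2, -2, 1),  r_3 = (-1, 1, -3).
  v is orthogonal to every row, so take v ∝ r_1 × r_3 = ((2)·(-3) - (-1)·(1), (-1)·(-1) - (-2)·(-3), (-2)·(1) - (2)·(-1)) = (-5, -5, 0).
  Rescale (divide by 5; multiply by -1 so the first nonzero entry is positive): u = (1, 1, 0).
  ||u|| = √((1)² + (1)² + (0)²) = √(2) ≈ 1.4142,  v_1 = u/||u|| ≈ (0.7071, 0.7071, 0) (||v_1|| = 1).

λ_1 = 11,  λ_2 = 9,  λ_3 = 6;  v_1 ≈ (0.7071, 0.7071, 0)


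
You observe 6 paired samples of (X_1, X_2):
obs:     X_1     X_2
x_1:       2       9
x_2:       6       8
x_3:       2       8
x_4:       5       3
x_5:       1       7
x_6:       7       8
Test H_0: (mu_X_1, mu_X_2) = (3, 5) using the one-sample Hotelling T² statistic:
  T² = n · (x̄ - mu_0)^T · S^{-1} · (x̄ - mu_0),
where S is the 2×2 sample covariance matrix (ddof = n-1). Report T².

Step 1 — sample mean vector:
  mean(X_1) = (2 + 6 + 2 + 5 + 1 + 7) / 6 = 23/6 = 3.8333
  mean(X_2) = (9 + 8 + 8 + 3 + 7 + 8) / 6 = 43/6 = 7.1667
  x̄ = (3.8333, 7.1667),  deviation x̄ - mu_0 = (3.8333, 7.1667) - (3, 5) = (0.8333, 2.1667).

Step 2 — sample covariance matrix, S[i,j] = (1/(n-1)) · Σ_k (x_{k,i} - mean_i) · (x_{k,j} - mean_j), divisor n-1 = 5:
  S[X_1,X_1] = ((-1.8333)·(-1.8333) + (2.1667)·(2.1667) + (-1.8333)·(-1.8333) + (1.1667)·(1.1667) + (-2.8333)·(-2.8333) + (3.1667)·(3.1667)) / 5 = 30.8333/5 = 6.1667
  S[X_1,X_2] = ((-1.8333)·(1.8333) + (2.1667)·(0.8333) + (-1.8333)·(0.8333) + (1.1667)·(-4.1667) + (-2.8333)·(-0.1667) + (3.1667)·(0.8333)) / 5 = -4.8333/5 = -0.9667
  S[X_2,X_2] = ((1.8333)·(1.8333) + (0.8333)·(0.8333) + (0.8333)·(0.8333) + (-4.1667)·(-4.1667) + (-0.1667)·(-0.1667) + (0.8333)·(0.8333)) / 5 = 22.8333/5 = 4.5667
  S = [[6.1667, -0.9667],
 [-0.9667, 4.5667]].

Step 3 — invert S. det(S) = 6.1667·4.5667 - (-0.9667)² = 27.2267.
  S^{-1} = (1/det) · [[d, -b], [-b, a]] = [[0.1677, 0.0355],
 [0.0355, 0.2265]].

Step 4 — quadratic form (x̄ - mu_0)^T · S^{-1} · (x̄ - mu_0):
  S^{-1} · (x̄ - mu_0) = (0.2167, 0.5203),
  (x̄ - mu_0)^T · [...] = (0.8333)·(0.2167) + (2.1667)·(0.5203) = 1.3079.

Step 5 — scale by n: T² = 6 · 1.3079 = 7.8477.

T² ≈ 7.8477


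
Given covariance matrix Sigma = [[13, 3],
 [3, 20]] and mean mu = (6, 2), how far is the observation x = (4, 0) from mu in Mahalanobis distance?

Step 1 — centre the observation: (x - mu) = (-2, -2).

Step 2 — invert Sigma. det(Sigma) = 13·20 - (3)² = 251.
  Sigma^{-1} = (1/det) · [[d, -b], [-b, a]] = [[0.0797, -0.012],
 [-0.012, 0.0518]].

Step 3 — form the quadratic (x - mu)^T · Sigma^{-1} · (x - mu):
  Sigma^{-1} · (x - mu) = (-0.1355, -0.0797).
  (x - mu)^T · [Sigma^{-1} · (x - mu)] = (-2)·(-0.1355) + (-2)·(-0.0797) = 0.4303.

Step 4 — take square root: d = √(0.4303) ≈ 0.656.

d(x, mu) = √(0.4303) ≈ 0.656


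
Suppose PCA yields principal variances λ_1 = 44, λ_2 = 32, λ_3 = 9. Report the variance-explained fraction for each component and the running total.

Step 1 — total variance = trace(Sigma) = Σ λ_i = 44 + 32 + 9 = 85.

Step 2 — fraction explained by component i = λ_i / Σ λ:
  PC1: 44/85 = 0.5176
  PC2: 32/85 = 0.3765
  PC3: 9/85 = 0.1059

Step 3 — cumulative fraction after k components = (λ_1 + ... + λ_k) / Σ λ:
  k = 1: 44/85 = 0.5176
  k = 2: (44 + 32)/85 = 76/85 = 0.8941
  k = 3: (44 + 32 + 9)/85 = 85/85 = 1

Summary (fraction, with percent):

explained: PC1 0.5176 (51.76%), PC2 0.3765 (37.65%), PC3 0.1059 (10.59%);  cumulative: 0.5176, 0.8941, 1


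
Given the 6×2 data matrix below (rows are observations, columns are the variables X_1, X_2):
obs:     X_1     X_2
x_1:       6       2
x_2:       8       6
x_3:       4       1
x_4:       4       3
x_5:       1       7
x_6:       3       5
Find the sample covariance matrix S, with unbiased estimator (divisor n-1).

Step 1 — column means:
  mean(X_1) = (6 + 8 + 4 + 4 + 1 + 3) / 6 = 26/6 = 4.3333
  mean(X_2) = (2 + 6 + 1 + 3 + 7 + 5) / 6 = 24/6 = 4

Step 2 — sample covariance S[i,j] = (1/(n-1)) · Σ_k (x_{k,i} - mean_i) · (x_{k,j} - mean_j), with n-1 = 5.
  S[X_1,X_1] = ((1.6667)·(1.6667) + (3.6667)·(3.6667) + (-0.3333)·(-0.3333) + (-0.3333)·(-0.3333) + (-3.3333)·(-3.3333) + (-1.3333)·(-1.3333)) / 5 = 29.3333/5 = 5.8667
  S[X_1,X_2] = ((1.6667)·(-2) + (3.6667)·(2) + (-0.3333)·(-3) + (-0.3333)·(-1) + (-3.3333)·(3) + (-1.3333)·(1)) / 5 = -6/5 = -1.2
  S[X_2,X_2] = ((-2)·(-2) + (2)·(2) + (-3)·(-3) + (-1)·(-1) + (3)·(3) + (1)·(1)) / 5 = 28/5 = 5.6

S is symmetric (S[j,i] = S[i,j]). Assembling:

S = [[5.8667, -1.2],
 [-1.2, 5.6]]


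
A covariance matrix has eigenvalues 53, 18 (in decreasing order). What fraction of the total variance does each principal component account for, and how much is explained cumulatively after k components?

Step 1 — total variance = trace(Sigma) = Σ λ_i = 53 + 18 = 71.

Step 2 — fraction explained by component i = λ_i / Σ λ:
  PC1: 53/71 = 0.7465
  PC2: 18/71 = 0.2535

Step 3 — cumulative fraction after k components = (λ_1 + ... + λ_k) / Σ λ:
  k = 1: 53/71 = 0.7465
  k = 2: (53 + 18)/71 = 71/71 = 1

Summary (fraction, with percent):

explained: PC1 0.7465 (74.65%), PC2 0.2535 (25.35%);  cumulative: 0.7465, 1


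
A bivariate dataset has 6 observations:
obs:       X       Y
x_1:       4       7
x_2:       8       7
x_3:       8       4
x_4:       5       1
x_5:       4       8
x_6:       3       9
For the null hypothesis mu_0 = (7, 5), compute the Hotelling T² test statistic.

Step 1 — sample mean vector:
  mean(X) = (4 + 8 + 8 + 5 + 4 + 3) / 6 = 32/6 = 5.3333
  mean(Y) = (7 + 7 + 4 + 1 + 8 + 9) / 6 = 36/6 = 6
  x̄ = (5.3333, 6),  deviation x̄ - mu_0 = (5.3333, 6) - (7, 5) = (-1.6667, 1).

Step 2 — sample covariance matrix, S[i,j] = (1/(n-1)) · Σ_k (x_{k,i} - mean_i) · (x_{k,j} - mean_j), divisor n-1 = 5:
  S[X,X] = ((-1.3333)·(-1.3333) + (2.6667)·(2.6667) + (2.6667)·(2.6667) + (-0.3333)·(-0.3333) + (-1.3333)·(-1.3333) + (-2.3333)·(-2.3333)) / 5 = 23.3333/5 = 4.6667
  S[X,Y] = ((-1.3333)·(1) + (2.6667)·(1) + (2.6667)·(-2) + (-0.3333)·(-5) + (-1.3333)·(2) + (-2.3333)·(3)) / 5 = -12/5 = -2.4
  S[Y,Y] = ((1)·(1) + (1)·(1) + (-2)·(-2) + (-5)·(-5) + (2)·(2) + (3)·(3)) / 5 = 44/5 = 8.8
  S = [[4.6667, -2.4],
 [-2.4, 8.8]].

Step 3 — invert S. det(S) = 4.6667·8.8 - (-2.4)² = 35.3067.
  S^{-1} = (1/det) · [[d, -b], [-b, a]] = [[0.2492, 0.068],
 [0.068, 0.1322]].

Step 4 — quadratic form (x̄ - mu_0)^T · S^{-1} · (x̄ - mu_0):
  S^{-1} · (x̄ - mu_0) = (-0.3474, 0.0189),
  (x̄ - mu_0)^T · [...] = (-1.6667)·(-0.3474) + (1)·(0.0189) = 0.5979.

Step 5 — scale by n: T² = 6 · 0.5979 = 3.5876.

T² ≈ 3.5876


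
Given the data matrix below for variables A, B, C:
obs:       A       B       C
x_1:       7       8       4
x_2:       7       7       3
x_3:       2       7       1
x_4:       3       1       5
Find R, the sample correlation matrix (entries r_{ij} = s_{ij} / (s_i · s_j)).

Step 1 — column means:
  mean(A) = (7 + 7 + 2 + 3) / 4 = 19/4 = 4.75
  mean(B) = (8 + 7 + 7 + 1) / 4 = 23/4 = 5.75
  mean(C) = (4 + 3 + 1 + 5) / 4 = 13/4 = 3.25

Step 2 — sample variances and covariances s[i,j] = (1/(n-1)) · Σ_k (x_{k,i} - mean_i) · (x_{k,j} - mean_j), with n-1 = 3:
  s[A,A] = ((2.25)·(2.25) + (2.25)·(2.25) + (-2.75)·(-2.75) + (-1.75)·(-1.75)) / 3 = 20.75/3 = 6.9167
  s[A,B] = ((2.25)·(2.25) + (2.25)·(1.25) + (-2.75)·(1.25) + (-1.75)·(-4.75)) / 3 = 12.75/3 = 4.25
  s[A,C] = ((2.25)·(0.75) + (2.25)·(-0.25) + (-2.75)·(-2.25) + (-1.75)·(1.75)) / 3 = 4.25/3 = 1.4167
  s[B,B] = ((2.25)·(2.25) + (1.25)·(1.25) + (1.25)·(1.25) + (-4.75)·(-4.75)) / 3 = 30.75/3 = 10.25
  s[B,C] = ((2.25)·(0.75) + (1.25)·(-0.25) + (1.25)·(-2.25) + (-4.75)·(1.75)) / 3 = -9.75/3 = -3.25
  s[C,C] = ((0.75)·(0.75) + (-0.25)·(-0.25) + (-2.25)·(-2.25) + (1.75)·(1.75)) / 3 = 8.75/3 = 2.9167
  Sample standard deviations s_i = √(s[i,i]):
  s(A) = √(6.9167) = 2.63
  s(B) = √(10.25) = 3.2016
  s(C) = √(2.9167) = 1.7078

Step 3 — r_{ij} = s_{ij} / (s_i · s_j):
  r[A,A] = 1 (diagonal).
  r[A,B] = 4.25 / (2.63 · 3.2016) = 4.25 / 8.42 = 0.5048
  r[A,C] = 1.4167 / (2.63 · 1.7078) = 1.4167 / 4.4915 = 0.3154
  r[B,B] = 1 (diagonal).
  r[B,C] = -3.25 / (3.2016 · 1.7078) = -3.25 / 5.4677 = -0.5944
  r[C,C] = 1 (diagonal).

R is symmetric with unit diagonal. Assembling:

R = [[1, 0.5048, 0.3154],
 [0.5048, 1, -0.5944],
 [0.3154, -0.5944, 1]]


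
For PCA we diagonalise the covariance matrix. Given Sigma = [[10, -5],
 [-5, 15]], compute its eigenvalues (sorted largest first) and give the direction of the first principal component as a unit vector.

Step 1 — characteristic polynomial of 2×2 Sigma:
  det(Sigma - λI) = λ² - trace · λ + det = 0.
  trace = 10 + 15 = 25, det = 10·15 - (-5)² = 125.
Step 2 — discriminant:
  Δ = trace² - 4·det = 625 - 500 = 125.
Step 3 — eigenvalues:
  λ = (trace ± √Δ)/2 = (25 ± 11.1803)/2,
  λ_1 = 18.0902,  λ_2 = 6.9098.

Step 4 — unit eigenvector for λ_1: solve (Sigma - λ_1 I)v = 0. First row:
  (10 - 18.0902)·v_x + (-5)·v_y = 0, i.e. (-8.0902)·v_x + (-5)·v_y = 0,
  so v ∝ (b, λ_1 - a) = (-5, 8.0902); multiply by -1 so the first entry is positive: u = (5, -8.0902).
  ||u|| = √((5)² + (-8.0902)²) = √(90.4508) ≈ 9.5106,
  v_1 = u/||u|| ≈ (0.5257, -0.8507) (||v_1|| = 1).

λ_1 = 18.0902,  λ_2 = 6.9098;  v_1 ≈ (0.5257, -0.8507)


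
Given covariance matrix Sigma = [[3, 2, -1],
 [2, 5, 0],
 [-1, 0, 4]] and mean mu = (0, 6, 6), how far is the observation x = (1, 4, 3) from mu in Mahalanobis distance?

Step 1 — centre the observation: (x - mu) = (1, -2, -3).

Step 2 — invert Sigma (cofactor / det for 3×3, or solve directly):
  Sigma^{-1} = [[0.5128, -0.2051, 0.1282],
 [-0.2051, 0.2821, -0.0513],
 [0.1282, -0.0513, 0.2821]].

Step 3 — form the quadratic (x - mu)^T · Sigma^{-1} · (x - mu):
  Sigma^{-1} · (x - mu) = (0.5385, -0.6154, -0.6154).
  (x - mu)^T · [Sigma^{-1} · (x - mu)] = (1)·(0.5385) + (-2)·(-0.6154) + (-3)·(-0.6154) = 3.6154.

Step 4 — take square root: d = √(3.6154) ≈ 1.9014.

d(x, mu) = √(3.6154) ≈ 1.9014


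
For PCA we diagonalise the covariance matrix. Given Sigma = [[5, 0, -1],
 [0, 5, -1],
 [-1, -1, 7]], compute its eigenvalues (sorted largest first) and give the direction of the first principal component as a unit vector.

Step 1 — characteristic polynomial p(λ) = det(λI - Sigma) = λ³ - tr·λ² + c_1·λ - det, where tr = trace, c_1 = sum of the principal 2×2 minors, det = det(Sigma):
  tr = 5 + 5 + 7 = 17,
  c_1 = (5·5 - (0)²) + (5·7 - (-1)²) + (5·7 - (-1)²) = 25 + 34 + 34 = 93,
  det = 5·(5·7 - (-1)²) - (0)·((0)·7 - (-1)·(-1)) + (-1)·((0)·(-1) - 5·(-1)) = 5·(34) - (0)·(-1) + (-1)·(5) = 165.
  So p(λ) = λ³ - 17λ² + 93λ - 165.
Step 2 — look for an integer root (rational root theorem: any rational root is an integer divisor of 165). Testing λ = 5:
  p(5) = 125 - 425 + 465 - 165 = 0  ✓
  Dividing out (λ - 5): p(λ) = (λ - 5)(λ² - 12λ + 33).
Step 3 — remaining eigenvalues from the quadratic λ² - 12λ + 33 = 0:
  Δ = 12² - 4·33 = 144 - 132 = 12,  λ = (12 ± √12)/2 = (12 ± 3.4641)/2 ≈ 7.7321 or 4.2679.
  Sorted: λ_1 = 7.7321,  λ_2 = 5,  λ_3 = 4.2679  (check: sum = 17 = tr ✓).

Step 4 — unit eigenvector for λ_1 ≈ 7.7321: v spans the null space of (Sigma - λ_1 I), whose rows are
  r_1 = (-2.7321, 0, -1),  r_2 = (0, -2.7321, -1),  r_3 = (-1, -1, -0.7321).
  v is orthogonal to every row, so take v ∝ r_1 × r_2 = ((0)·(-1) - (-1)·(-2.7321), (-1)·(0) - (-2.7321)·(-1), (-2.7321)·(-2.7321) - (0)·(0)) ≈ (-2.7321, -2.7321, 7.4641).
  Rescale (multiply by -1 so the first nonzero entry is positive): u = (2.7321, 2.7321, -7.4641).
  ||u|| = √((2.7321)² + (2.7321)² + (-7.4641)²) = √(70.641) ≈ 8.4048,  v_1 = u/||u|| ≈ (0.3251, 0.3251, -0.8881) (||v_1|| = 1).

λ_1 = 7.7321,  λ_2 = 5,  λ_3 = 4.2679;  v_1 ≈ (0.3251, 0.3251, -0.8881)


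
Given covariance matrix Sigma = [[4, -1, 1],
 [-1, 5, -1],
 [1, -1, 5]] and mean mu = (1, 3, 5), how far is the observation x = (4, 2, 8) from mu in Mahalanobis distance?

Step 1 — centre the observation: (x - mu) = (3, -1, 3).

Step 2 — invert Sigma (cofactor / det for 3×3, or solve directly):
  Sigma^{-1} = [[0.2727, 0.0455, -0.0455],
 [0.0455, 0.2159, 0.0341],
 [-0.0455, 0.0341, 0.2159]].

Step 3 — form the quadratic (x - mu)^T · Sigma^{-1} · (x - mu):
  Sigma^{-1} · (x - mu) = (0.6364, 0.0227, 0.4773).
  (x - mu)^T · [Sigma^{-1} · (x - mu)] = (3)·(0.6364) + (-1)·(0.0227) + (3)·(0.4773) = 3.3182.

Step 4 — take square root: d = √(3.3182) ≈ 1.8216.

d(x, mu) = √(3.3182) ≈ 1.8216


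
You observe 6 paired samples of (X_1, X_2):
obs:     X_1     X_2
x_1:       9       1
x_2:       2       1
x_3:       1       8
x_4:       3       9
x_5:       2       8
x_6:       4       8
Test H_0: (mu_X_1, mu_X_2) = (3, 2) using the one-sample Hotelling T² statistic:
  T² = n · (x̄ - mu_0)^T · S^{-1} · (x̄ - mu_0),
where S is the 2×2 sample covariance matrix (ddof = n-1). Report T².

Step 1 — sample mean vector:
  mean(X_1) = (9 + 2 + 1 + 3 + 2 + 4) / 6 = 21/6 = 3.5
  mean(X_2) = (1 + 1 + 8 + 9 + 8 + 8) / 6 = 35/6 = 5.8333
  x̄ = (3.5, 5.8333),  deviation x̄ - mu_0 = (3.5, 5.8333) - (3, 2) = (0.5, 3.8333).

Step 2 — sample covariance matrix, S[i,j] = (1/(n-1)) · Σ_k (x_{k,i} - mean_i) · (x_{k,j} - mean_j), divisor n-1 = 5:
  S[X_1,X_1] = ((5.5)·(5.5) + (-1.5)·(-1.5) + (-2.5)·(-2.5) + (-0.5)·(-0.5) + (-1.5)·(-1.5) + (0.5)·(0.5)) / 5 = 41.5/5 = 8.3
  S[X_1,X_2] = ((5.5)·(-4.8333) + (-1.5)·(-4.8333) + (-2.5)·(2.1667) + (-0.5)·(3.1667) + (-1.5)·(2.1667) + (0.5)·(2.1667)) / 5 = -28.5/5 = -5.7
  S[X_2,X_2] = ((-4.8333)·(-4.8333) + (-4.8333)·(-4.8333) + (2.1667)·(2.1667) + (3.1667)·(3.1667) + (2.1667)·(2.1667) + (2.1667)·(2.1667)) / 5 = 70.8333/5 = 14.1667
  S = [[8.3, -5.7],
 [-5.7, 14.1667]].

Step 3 — invert S. det(S) = 8.3·14.1667 - (-5.7)² = 85.0933.
  S^{-1} = (1/det) · [[d, -b], [-b, a]] = [[0.1665, 0.067],
 [0.067, 0.0975]].

Step 4 — quadratic form (x̄ - mu_0)^T · S^{-1} · (x̄ - mu_0):
  S^{-1} · (x̄ - mu_0) = (0.34, 0.4074),
  (x̄ - mu_0)^T · [...] = (0.5)·(0.34) + (3.8333)·(0.4074) = 1.7317.

Step 5 — scale by n: T² = 6 · 1.7317 = 10.3902.

T² ≈ 10.3902


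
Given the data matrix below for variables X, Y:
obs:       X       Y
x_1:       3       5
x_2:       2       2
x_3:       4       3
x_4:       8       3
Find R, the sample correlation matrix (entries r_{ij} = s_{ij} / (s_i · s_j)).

Step 1 — column means:
  mean(X) = (3 + 2 + 4 + 8) / 4 = 17/4 = 4.25
  mean(Y) = (5 + 2 + 3 + 3) / 4 = 13/4 = 3.25

Step 2 — sample variances and covariances s[i,j] = (1/(n-1)) · Σ_k (x_{k,i} - mean_i) · (x_{k,j} - mean_j), with n-1 = 3:
  s[X,X] = ((-1.25)·(-1.25) + (-2.25)·(-2.25) + (-0.25)·(-0.25) + (3.75)·(3.75)) / 3 = 20.75/3 = 6.9167
  s[X,Y] = ((-1.25)·(1.75) + (-2.25)·(-1.25) + (-0.25)·(-0.25) + (3.75)·(-0.25)) / 3 = -0.25/3 = -0.0833
  s[Y,Y] = ((1.75)·(1.75) + (-1.25)·(-1.25) + (-0.25)·(-0.25) + (-0.25)·(-0.25)) / 3 = 4.75/3 = 1.5833
  Sample standard deviations s_i = √(s[i,i]):
  s(X) = √(6.9167) = 2.63
  s(Y) = √(1.5833) = 1.2583

Step 3 — r_{ij} = s_{ij} / (s_i · s_j):
  r[X,X] = 1 (diagonal).
  r[X,Y] = -0.0833 / (2.63 · 1.2583) = -0.0833 / 3.3093 = -0.0252
  r[Y,Y] = 1 (diagonal).

R is symmetric with unit diagonal. Assembling:

R = [[1, -0.0252],
 [-0.0252, 1]]


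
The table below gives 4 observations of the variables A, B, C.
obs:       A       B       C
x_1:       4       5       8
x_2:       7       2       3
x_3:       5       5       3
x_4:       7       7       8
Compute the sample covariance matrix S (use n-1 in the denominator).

Step 1 — column means:
  mean(A) = (4 + 7 + 5 + 7) / 4 = 23/4 = 5.75
  mean(B) = (5 + 2 + 5 + 7) / 4 = 19/4 = 4.75
  mean(C) = (8 + 3 + 3 + 8) / 4 = 22/4 = 5.5

Step 2 — sample covariance S[i,j] = (1/(n-1)) · Σ_k (x_{k,i} - mean_i) · (x_{k,j} - mean_j), with n-1 = 3.
  S[A,A] = ((-1.75)·(-1.75) + (1.25)·(1.25) + (-0.75)·(-0.75) + (1.25)·(1.25)) / 3 = 6.75/3 = 2.25
  S[A,B] = ((-1.75)·(0.25) + (1.25)·(-2.75) + (-0.75)·(0.25) + (1.25)·(2.25)) / 3 = -1.25/3 = -0.4167
  S[A,C] = ((-1.75)·(2.5) + (1.25)·(-2.5) + (-0.75)·(-2.5) + (1.25)·(2.5)) / 3 = -2.5/3 = -0.8333
  S[B,B] = ((0.25)·(0.25) + (-2.75)·(-2.75) + (0.25)·(0.25) + (2.25)·(2.25)) / 3 = 12.75/3 = 4.25
  S[B,C] = ((0.25)·(2.5) + (-2.75)·(-2.5) + (0.25)·(-2.5) + (2.25)·(2.5)) / 3 = 12.5/3 = 4.1667
  S[C,C] = ((2.5)·(2.5) + (-2.5)·(-2.5) + (-2.5)·(-2.5) + (2.5)·(2.5)) / 3 = 25/3 = 8.3333

S is symmetric (S[j,i] = S[i,j]). Assembling:

S = [[2.25, -0.4167, -0.8333],
 [-0.4167, 4.25, 4.1667],
 [-0.8333, 4.1667, 8.3333]]


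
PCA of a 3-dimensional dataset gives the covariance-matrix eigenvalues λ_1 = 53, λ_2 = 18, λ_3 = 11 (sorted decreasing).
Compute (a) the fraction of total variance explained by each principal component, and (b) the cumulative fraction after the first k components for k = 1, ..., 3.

Step 1 — total variance = trace(Sigma) = Σ λ_i = 53 + 18 + 11 = 82.

Step 2 — fraction explained by component i = λ_i / Σ λ:
  PC1: 53/82 = 0.6463
  PC2: 18/82 = 0.2195
  PC3: 11/82 = 0.1341

Step 3 — cumulative fraction after k components = (λ_1 + ... + λ_k) / Σ λ:
  k = 1: 53/82 = 0.6463
  k = 2: (53 + 18)/82 = 71/82 = 0.8659
  k = 3: (53 + 18 + 11)/82 = 82/82 = 1

Summary (fraction, with percent):

explained: PC1 0.6463 (64.63%), PC2 0.2195 (21.95%), PC3 0.1341 (13.41%);  cumulative: 0.6463, 0.8659, 1


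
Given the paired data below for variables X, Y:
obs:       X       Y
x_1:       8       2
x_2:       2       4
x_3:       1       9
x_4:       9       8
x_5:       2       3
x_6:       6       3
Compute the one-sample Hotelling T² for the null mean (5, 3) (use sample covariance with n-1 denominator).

Step 1 — sample mean vector:
  mean(X) = (8 + 2 + 1 + 9 + 2 + 6) / 6 = 28/6 = 4.6667
  mean(Y) = (2 + 4 + 9 + 8 + 3 + 3) / 6 = 29/6 = 4.8333
  x̄ = (4.6667, 4.8333),  deviation x̄ - mu_0 = (4.6667, 4.8333) - (5, 3) = (-0.3333, 1.8333).

Step 2 — sample covariance matrix, S[i,j] = (1/(n-1)) · Σ_k (x_{k,i} - mean_i) · (x_{k,j} - mean_j), divisor n-1 = 5:
  S[X,X] = ((3.3333)·(3.3333) + (-2.6667)·(-2.6667) + (-3.6667)·(-3.6667) + (4.3333)·(4.3333) + (-2.6667)·(-2.6667) + (1.3333)·(1.3333)) / 5 = 59.3333/5 = 11.8667
  S[X,Y] = ((3.3333)·(-2.8333) + (-2.6667)·(-0.8333) + (-3.6667)·(4.1667) + (4.3333)·(3.1667) + (-2.6667)·(-1.8333) + (1.3333)·(-1.8333)) / 5 = -6.3333/5 = -1.2667
  S[Y,Y] = ((-2.8333)·(-2.8333) + (-0.8333)·(-0.8333) + (4.1667)·(4.1667) + (3.1667)·(3.1667) + (-1.8333)·(-1.8333) + (-1.8333)·(-1.8333)) / 5 = 42.8333/5 = 8.5667
  S = [[11.8667, -1.2667],
 [-1.2667, 8.5667]].

Step 3 — invert S. det(S) = 11.8667·8.5667 - (-1.2667)² = 100.0533.
  S^{-1} = (1/det) · [[d, -b], [-b, a]] = [[0.0856, 0.0127],
 [0.0127, 0.1186]].

Step 4 — quadratic form (x̄ - mu_0)^T · S^{-1} · (x̄ - mu_0):
  S^{-1} · (x̄ - mu_0) = (-0.0053, 0.2132),
  (x̄ - mu_0)^T · [...] = (-0.3333)·(-0.0053) + (1.8333)·(0.2132) = 0.3927.

Step 5 — scale by n: T² = 6 · 0.3927 = 2.3561.

T² ≈ 2.3561


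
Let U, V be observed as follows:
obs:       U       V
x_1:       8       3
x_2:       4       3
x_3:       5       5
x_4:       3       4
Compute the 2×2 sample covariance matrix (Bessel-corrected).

Step 1 — column means:
  mean(U) = (8 + 4 + 5 + 3) / 4 = 20/4 = 5
  mean(V) = (3 + 3 + 5 + 4) / 4 = 15/4 = 3.75

Step 2 — sample covariance S[i,j] = (1/(n-1)) · Σ_k (x_{k,i} - mean_i) · (x_{k,j} - mean_j), with n-1 = 3.
  S[U,U] = ((3)·(3) + (-1)·(-1) + (0)·(0) + (-2)·(-2)) / 3 = 14/3 = 4.6667
  S[U,V] = ((3)·(-0.75) + (-1)·(-0.75) + (0)·(1.25) + (-2)·(0.25)) / 3 = -2/3 = -0.6667
  S[V,V] = ((-0.75)·(-0.75) + (-0.75)·(-0.75) + (1.25)·(1.25) + (0.25)·(0.25)) / 3 = 2.75/3 = 0.9167

S is symmetric (S[j,i] = S[i,j]). Assembling:

S = [[4.6667, -0.6667],
 [-0.6667, 0.9167]]


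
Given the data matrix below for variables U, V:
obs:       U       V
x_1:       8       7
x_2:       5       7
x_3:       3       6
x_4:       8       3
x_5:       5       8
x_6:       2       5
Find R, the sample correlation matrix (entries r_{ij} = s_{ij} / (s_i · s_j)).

Step 1 — column means:
  mean(U) = (8 + 5 + 3 + 8 + 5 + 2) / 6 = 31/6 = 5.1667
  mean(V) = (7 + 7 + 6 + 3 + 8 + 5) / 6 = 36/6 = 6

Step 2 — sample variances and covariances s[i,j] = (1/(n-1)) · Σ_k (x_{k,i} - mean_i) · (x_{k,j} - mean_j), with n-1 = 5:
  s[U,U] = ((2.8333)·(2.8333) + (-0.1667)·(-0.1667) + (-2.1667)·(-2.1667) + (2.8333)·(2.8333) + (-0.1667)·(-0.1667) + (-3.1667)·(-3.1667)) / 5 = 30.8333/5 = 6.1667
  s[U,V] = ((2.8333)·(1) + (-0.1667)·(1) + (-2.1667)·(0) + (2.8333)·(-3) + (-0.1667)·(2) + (-3.1667)·(-1)) / 5 = -3/5 = -0.6
  s[V,V] = ((1)·(1) + (1)·(1) + (0)·(0) + (-3)·(-3) + (2)·(2) + (-1)·(-1)) / 5 = 16/5 = 3.2
  Sample standard deviations s_i = √(s[i,i]):
  s(U) = √(6.1667) = 2.4833
  s(V) = √(3.2) = 1.7889

Step 3 — r_{ij} = s_{ij} / (s_i · s_j):
  r[U,U] = 1 (diagonal).
  r[U,V] = -0.6 / (2.4833 · 1.7889) = -0.6 / 4.4422 = -0.1351
  r[V,V] = 1 (diagonal).

R is symmetric with unit diagonal. Assembling:

R = [[1, -0.1351],
 [-0.1351, 1]]


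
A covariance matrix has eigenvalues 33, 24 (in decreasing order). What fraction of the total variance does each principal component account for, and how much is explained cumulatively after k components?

Step 1 — total variance = trace(Sigma) = Σ λ_i = 33 + 24 = 57.

Step 2 — fraction explained by component i = λ_i / Σ λ:
  PC1: 33/57 = 0.5789
  PC2: 24/57 = 0.4211

Step 3 — cumulative fraction after k components = (λ_1 + ... + λ_k) / Σ λ:
  k = 1: 33/57 = 0.5789
  k = 2: (33 + 24)/57 = 57/57 = 1

Summary (fraction, with percent):

explained: PC1 0.5789 (57.89%), PC2 0.4211 (42.11%);  cumulative: 0.5789, 1


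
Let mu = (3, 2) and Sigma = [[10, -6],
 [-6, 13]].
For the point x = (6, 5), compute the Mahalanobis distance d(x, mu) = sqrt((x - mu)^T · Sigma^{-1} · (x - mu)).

Step 1 — centre the observation: (x - mu) = (3, 3).

Step 2 — invert Sigma. det(Sigma) = 10·13 - (-6)² = 94.
  Sigma^{-1} = (1/det) · [[d, -b], [-b, a]] = [[0.1383, 0.0638],
 [0.0638, 0.1064]].

Step 3 — form the quadratic (x - mu)^T · Sigma^{-1} · (x - mu):
  Sigma^{-1} · (x - mu) = (0.6064, 0.5106).
  (x - mu)^T · [Sigma^{-1} · (x - mu)] = (3)·(0.6064) + (3)·(0.5106) = 3.3511.

Step 4 — take square root: d = √(3.3511) ≈ 1.8306.

d(x, mu) = √(3.3511) ≈ 1.8306


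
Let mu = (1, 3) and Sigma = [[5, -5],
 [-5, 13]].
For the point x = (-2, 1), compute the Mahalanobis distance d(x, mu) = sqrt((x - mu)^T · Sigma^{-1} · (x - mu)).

Step 1 — centre the observation: (x - mu) = (-3, -2).

Step 2 — invert Sigma. det(Sigma) = 5·13 - (-5)² = 40.
  Sigma^{-1} = (1/det) · [[d, -b], [-b, a]] = [[0.325, 0.125],
 [0.125, 0.125]].

Step 3 — form the quadratic (x - mu)^T · Sigma^{-1} · (x - mu):
  Sigma^{-1} · (x - mu) = (-1.225, -0.625).
  (x - mu)^T · [Sigma^{-1} · (x - mu)] = (-3)·(-1.225) + (-2)·(-0.625) = 4.925.

Step 4 — take square root: d = √(4.925) ≈ 2.2192.

d(x, mu) = √(4.925) ≈ 2.2192


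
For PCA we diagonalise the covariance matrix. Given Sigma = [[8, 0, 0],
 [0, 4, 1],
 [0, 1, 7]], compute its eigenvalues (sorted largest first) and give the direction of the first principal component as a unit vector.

Step 1 — characteristic polynomial p(λ) = det(λI - Sigma) = λ³ - tr·λ² + c_1·λ - det, where tr = trace, c_1 = sum of the principal 2×2 minors, det = det(Sigma):
  tr = 8 + 4 + 7 = 19,
  c_1 = (8·4 - (0)²) + (8·7 - (0)²) + (4·7 - (1)²) = 32 + 56 + 27 = 115,
  det = 8·(4·7 - (1)²) - (0)·((0)·7 - (1)·(0)) + (0)·((0)·(1) - 4·(0)) = 8·(27) - (0)·(0) + (0)·(0) = 216.
  So p(λ) = λ³ - 19λ² + 115λ - 216.
Step 2 — look for an integer root (rational root theorem: any rational root is an integer divisor of 216). Testing λ = 8:
  p(8) = 512 - 1216 + 920 - 216 = 0  ✓
  Dividing out (λ - 8): p(λ) = (λ - 8)(λ² - 11λ + 27).
Step 3 — remaining eigenvalues from the quadratic λ² - 11λ + 27 = 0:
  Δ = 11² - 4·27 = 121 - 108 = 13,  λ = (11 ± √13)/2 = (11 ± 3.6056)/2 ≈ 7.3028 or 3.6972.
  Sorted: λ_1 = 8,  λ_2 = 7.3028,  λ_3 = 3.6972  (check: sum = 19 = tr ✓).

Step 4 — unit eigenvector for λ_1 = 8: v spans the null space of (Sigma - λ_1 I), whose rows are
  r_1 = (0, 0, 0),  r_2 = (0, -4, 1),  r_3 = (0, 1, -1).
  v is orthogonal to every row, so take v ∝ r_2 × r_3 = ((-4)·(-1) - (1)·(1), (1)·(0) - (0)·(-1), (0)·(1) - (-4)·(0)) = (3, 0, 0).
  Rescale (divide by 3): u = (1, 0, 0).
  ||u|| = √((1)² + (0)² + (0)²) = √(1) = 1,  v_1 = u/||u|| ≈ (1, 0, 0) (||v_1|| = 1).

λ_1 = 8,  λ_2 = 7.3028,  λ_3 = 3.6972;  v_1 ≈ (1, 0, 0)


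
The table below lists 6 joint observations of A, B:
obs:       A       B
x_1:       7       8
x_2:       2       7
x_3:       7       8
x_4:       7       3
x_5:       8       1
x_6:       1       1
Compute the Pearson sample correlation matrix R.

Step 1 — column means:
  mean(A) = (7 + 2 + 7 + 7 + 8 + 1) / 6 = 32/6 = 5.3333
  mean(B) = (8 + 7 + 8 + 3 + 1 + 1) / 6 = 28/6 = 4.6667

Step 2 — sample variances and covariances s[i,j] = (1/(n-1)) · Σ_k (x_{k,i} - mean_i) · (x_{k,j} - mean_j), with n-1 = 5:
  s[A,A] = ((1.6667)·(1.6667) + (-3.3333)·(-3.3333) + (1.6667)·(1.6667) + (1.6667)·(1.6667) + (2.6667)·(2.6667) + (-4.3333)·(-4.3333)) / 5 = 45.3333/5 = 9.0667
  s[A,B] = ((1.6667)·(3.3333) + (-3.3333)·(2.3333) + (1.6667)·(3.3333) + (1.6667)·(-1.6667) + (2.6667)·(-3.6667) + (-4.3333)·(-3.6667)) / 5 = 6.6667/5 = 1.3333
  s[B,B] = ((3.3333)·(3.3333) + (2.3333)·(2.3333) + (3.3333)·(3.3333) + (-1.6667)·(-1.6667) + (-3.6667)·(-3.6667) + (-3.6667)·(-3.6667)) / 5 = 57.3333/5 = 11.4667
  Sample standard deviations s_i = √(s[i,i]):
  s(A) = √(9.0667) = 3.0111
  s(B) = √(11.4667) = 3.3862

Step 3 — r_{ij} = s_{ij} / (s_i · s_j):
  r[A,A] = 1 (diagonal).
  r[A,B] = 1.3333 / (3.0111 · 3.3862) = 1.3333 / 10.1963 = 0.1308
  r[B,B] = 1 (diagonal).

R is symmetric with unit diagonal. Assembling:

R = [[1, 0.1308],
 [0.1308, 1]]


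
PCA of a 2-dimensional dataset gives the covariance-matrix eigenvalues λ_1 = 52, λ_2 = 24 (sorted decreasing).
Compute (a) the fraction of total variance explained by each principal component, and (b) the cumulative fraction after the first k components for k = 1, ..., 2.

Step 1 — total variance = trace(Sigma) = Σ λ_i = 52 + 24 = 76.

Step 2 — fraction explained by component i = λ_i / Σ λ:
  PC1: 52/76 = 0.6842
  PC2: 24/76 = 0.3158

Step 3 — cumulative fraction after k components = (λ_1 + ... + λ_k) / Σ λ:
  k = 1: 52/76 = 0.6842
  k = 2: (52 + 24)/76 = 76/76 = 1

Summary (fraction, with percent):

explained: PC1 0.6842 (68.42%), PC2 0.3158 (31.58%);  cumulative: 0.6842, 1


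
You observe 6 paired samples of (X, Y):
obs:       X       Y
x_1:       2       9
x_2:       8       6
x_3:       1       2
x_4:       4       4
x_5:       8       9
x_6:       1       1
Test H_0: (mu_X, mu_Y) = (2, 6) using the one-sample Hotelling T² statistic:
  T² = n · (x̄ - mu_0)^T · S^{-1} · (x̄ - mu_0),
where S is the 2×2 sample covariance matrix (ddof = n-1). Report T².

Step 1 — sample mean vector:
  mean(X) = (2 + 8 + 1 + 4 + 8 + 1) / 6 = 24/6 = 4
  mean(Y) = (9 + 6 + 2 + 4 + 9 + 1) / 6 = 31/6 = 5.1667
  x̄ = (4, 5.1667),  deviation x̄ - mu_0 = (4, 5.1667) - (2, 6) = (2, -0.8333).

Step 2 — sample covariance matrix, S[i,j] = (1/(n-1)) · Σ_k (x_{k,i} - mean_i) · (x_{k,j} - mean_j), divisor n-1 = 5:
  S[X,X] = ((-2)·(-2) + (4)·(4) + (-3)·(-3) + (0)·(0) + (4)·(4) + (-3)·(-3)) / 5 = 54/5 = 10.8
  S[X,Y] = ((-2)·(3.8333) + (4)·(0.8333) + (-3)·(-3.1667) + (0)·(-1.1667) + (4)·(3.8333) + (-3)·(-4.1667)) / 5 = 33/5 = 6.6
  S[Y,Y] = ((3.8333)·(3.8333) + (0.8333)·(0.8333) + (-3.1667)·(-3.1667) + (-1.1667)·(-1.1667) + (3.8333)·(3.8333) + (-4.1667)·(-4.1667)) / 5 = 58.8333/5 = 11.7667
  S = [[10.8, 6.6],
 [6.6, 11.7667]].

Step 3 — invert S. det(S) = 10.8·11.7667 - (6.6)² = 83.52.
  S^{-1} = (1/det) · [[d, -b], [-b, a]] = [[0.1409, -0.079],
 [-0.079, 0.1293]].

Step 4 — quadratic form (x̄ - mu_0)^T · S^{-1} · (x̄ - mu_0):
  S^{-1} · (x̄ - mu_0) = (0.3476, -0.2658),
  (x̄ - mu_0)^T · [...] = (2)·(0.3476) + (-0.8333)·(-0.2658) = 0.9167.

Step 5 — scale by n: T² = 6 · 0.9167 = 5.5005.

T² ≈ 5.5005


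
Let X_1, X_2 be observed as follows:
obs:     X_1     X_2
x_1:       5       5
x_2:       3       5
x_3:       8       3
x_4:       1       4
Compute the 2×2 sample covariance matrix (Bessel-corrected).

Step 1 — column means:
  mean(X_1) = (5 + 3 + 8 + 1) / 4 = 17/4 = 4.25
  mean(X_2) = (5 + 5 + 3 + 4) / 4 = 17/4 = 4.25

Step 2 — sample covariance S[i,j] = (1/(n-1)) · Σ_k (x_{k,i} - mean_i) · (x_{k,j} - mean_j), with n-1 = 3.
  S[X_1,X_1] = ((0.75)·(0.75) + (-1.25)·(-1.25) + (3.75)·(3.75) + (-3.25)·(-3.25)) / 3 = 26.75/3 = 8.9167
  S[X_1,X_2] = ((0.75)·(0.75) + (-1.25)·(0.75) + (3.75)·(-1.25) + (-3.25)·(-0.25)) / 3 = -4.25/3 = -1.4167
  S[X_2,X_2] = ((0.75)·(0.75) + (0.75)·(0.75) + (-1.25)·(-1.25) + (-0.25)·(-0.25)) / 3 = 2.75/3 = 0.9167

S is symmetric (S[j,i] = S[i,j]). Assembling:

S = [[8.9167, -1.4167],
 [-1.4167, 0.9167]]


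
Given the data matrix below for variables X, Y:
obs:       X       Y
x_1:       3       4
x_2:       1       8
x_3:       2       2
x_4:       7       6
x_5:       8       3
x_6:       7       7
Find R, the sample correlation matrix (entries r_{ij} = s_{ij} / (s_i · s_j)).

Step 1 — column means:
  mean(X) = (3 + 1 + 2 + 7 + 8 + 7) / 6 = 28/6 = 4.6667
  mean(Y) = (4 + 8 + 2 + 6 + 3 + 7) / 6 = 30/6 = 5

Step 2 — sample variances and covariances s[i,j] = (1/(n-1)) · Σ_k (x_{k,i} - mean_i) · (x_{k,j} - mean_j), with n-1 = 5:
  s[X,X] = ((-1.6667)·(-1.6667) + (-3.6667)·(-3.6667) + (-2.6667)·(-2.6667) + (2.3333)·(2.3333) + (3.3333)·(3.3333) + (2.3333)·(2.3333)) / 5 = 45.3333/5 = 9.0667
  s[X,Y] = ((-1.6667)·(-1) + (-3.6667)·(3) + (-2.6667)·(-3) + (2.3333)·(1) + (3.3333)·(-2) + (2.3333)·(2)) / 5 = -1/5 = -0.2
  s[Y,Y] = ((-1)·(-1) + (3)·(3) + (-3)·(-3) + (1)·(1) + (-2)·(-2) + (2)·(2)) / 5 = 28/5 = 5.6
  Sample standard deviations s_i = √(s[i,i]):
  s(X) = √(9.0667) = 3.0111
  s(Y) = √(5.6) = 2.3664

Step 3 — r_{ij} = s_{ij} / (s_i · s_j):
  r[X,X] = 1 (diagonal).
  r[X,Y] = -0.2 / (3.0111 · 2.3664) = -0.2 / 7.1255 = -0.0281
  r[Y,Y] = 1 (diagonal).

R is symmetric with unit diagonal. Assembling:

R = [[1, -0.0281],
 [-0.0281, 1]]


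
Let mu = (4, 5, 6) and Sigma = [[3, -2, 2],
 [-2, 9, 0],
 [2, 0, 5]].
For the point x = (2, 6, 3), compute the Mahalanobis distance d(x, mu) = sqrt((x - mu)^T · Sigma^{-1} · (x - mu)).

Step 1 — centre the observation: (x - mu) = (-2, 1, -3).

Step 2 — invert Sigma (cofactor / det for 3×3, or solve directly):
  Sigma^{-1} = [[0.5696, 0.1266, -0.2278],
 [0.1266, 0.1392, -0.0506],
 [-0.2278, -0.0506, 0.2911]].

Step 3 — form the quadratic (x - mu)^T · Sigma^{-1} · (x - mu):
  Sigma^{-1} · (x - mu) = (-0.3291, 0.038, -0.4684).
  (x - mu)^T · [Sigma^{-1} · (x - mu)] = (-2)·(-0.3291) + (1)·(0.038) + (-3)·(-0.4684) = 2.1013.

Step 4 — take square root: d = √(2.1013) ≈ 1.4496.

d(x, mu) = √(2.1013) ≈ 1.4496


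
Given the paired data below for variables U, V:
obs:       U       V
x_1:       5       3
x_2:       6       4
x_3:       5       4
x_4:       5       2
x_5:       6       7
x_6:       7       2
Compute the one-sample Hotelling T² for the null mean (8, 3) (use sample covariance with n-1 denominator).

Step 1 — sample mean vector:
  mean(U) = (5 + 6 + 5 + 5 + 6 + 7) / 6 = 34/6 = 5.6667
  mean(V) = (3 + 4 + 4 + 2 + 7 + 2) / 6 = 22/6 = 3.6667
  x̄ = (5.6667, 3.6667),  deviation x̄ - mu_0 = (5.6667, 3.6667) - (8, 3) = (-2.3333, 0.6667).

Step 2 — sample covariance matrix, S[i,j] = (1/(n-1)) · Σ_k (x_{k,i} - mean_i) · (x_{k,j} - mean_j), divisor n-1 = 5:
  S[U,U] = ((-0.6667)·(-0.6667) + (0.3333)·(0.3333) + (-0.6667)·(-0.6667) + (-0.6667)·(-0.6667) + (0.3333)·(0.3333) + (1.3333)·(1.3333)) / 5 = 3.3333/5 = 0.6667
  S[U,V] = ((-0.6667)·(-0.6667) + (0.3333)·(0.3333) + (-0.6667)·(0.3333) + (-0.6667)·(-1.6667) + (0.3333)·(3.3333) + (1.3333)·(-1.6667)) / 5 = 0.3333/5 = 0.0667
  S[V,V] = ((-0.6667)·(-0.6667) + (0.3333)·(0.3333) + (0.3333)·(0.3333) + (-1.6667)·(-1.6667) + (3.3333)·(3.3333) + (-1.6667)·(-1.6667)) / 5 = 17.3333/5 = 3.4667
  S = [[0.6667, 0.0667],
 [0.0667, 3.4667]].

Step 3 — invert S. det(S) = 0.6667·3.4667 - (0.0667)² = 2.3067.
  S^{-1} = (1/det) · [[d, -b], [-b, a]] = [[1.5029, -0.0289],
 [-0.0289, 0.289]].

Step 4 — quadratic form (x̄ - mu_0)^T · S^{-1} · (x̄ - mu_0):
  S^{-1} · (x̄ - mu_0) = (-3.526, 0.2601),
  (x̄ - mu_0)^T · [...] = (-2.3333)·(-3.526) + (0.6667)·(0.2601) = 8.4008.

Step 5 — scale by n: T² = 6 · 8.4008 = 50.4046.

T² ≈ 50.4046


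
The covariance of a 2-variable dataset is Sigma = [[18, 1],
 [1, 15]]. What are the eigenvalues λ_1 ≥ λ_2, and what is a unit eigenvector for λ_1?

Step 1 — characteristic polynomial of 2×2 Sigma:
  det(Sigma - λI) = λ² - trace · λ + det = 0.
  trace = 18 + 15 = 33, det = 18·15 - (1)² = 269.
Step 2 — discriminant:
  Δ = trace² - 4·det = 1089 - 1076 = 13.
Step 3 — eigenvalues:
  λ = (trace ± √Δ)/2 = (33 ± 3.6056)/2,
  λ_1 = 18.3028,  λ_2 = 14.6972.

Step 4 — unit eigenvector for λ_1: solve (Sigma - λ_1 I)v = 0. First row:
  (18 - 18.3028)·v_x + (1)·v_y = 0, i.e. (-0.3028)·v_x + (1)·v_y = 0,
  so v ∝ (b, λ_1 - a) = (1, 0.3028) = u.
  ||u|| = √((1)² + (0.3028)²) = √(1.0917) ≈ 1.0448,
  v_1 = u/||u|| ≈ (0.9571, 0.2898) (||v_1|| = 1).

λ_1 = 18.3028,  λ_2 = 14.6972;  v_1 ≈ (0.9571, 0.2898)


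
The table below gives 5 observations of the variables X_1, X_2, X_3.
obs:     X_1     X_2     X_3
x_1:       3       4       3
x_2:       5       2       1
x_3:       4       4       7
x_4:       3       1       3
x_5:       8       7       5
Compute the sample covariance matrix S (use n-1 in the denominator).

Step 1 — column means:
  mean(X_1) = (3 + 5 + 4 + 3 + 8) / 5 = 23/5 = 4.6
  mean(X_2) = (4 + 2 + 4 + 1 + 7) / 5 = 18/5 = 3.6
  mean(X_3) = (3 + 1 + 7 + 3 + 5) / 5 = 19/5 = 3.8

Step 2 — sample covariance S[i,j] = (1/(n-1)) · Σ_k (x_{k,i} - mean_i) · (x_{k,j} - mean_j), with n-1 = 4.
  S[X_1,X_1] = ((-1.6)·(-1.6) + (0.4)·(0.4) + (-0.6)·(-0.6) + (-1.6)·(-1.6) + (3.4)·(3.4)) / 4 = 17.2/4 = 4.3
  S[X_1,X_2] = ((-1.6)·(0.4) + (0.4)·(-1.6) + (-0.6)·(0.4) + (-1.6)·(-2.6) + (3.4)·(3.4)) / 4 = 14.2/4 = 3.55
  S[X_1,X_3] = ((-1.6)·(-0.8) + (0.4)·(-2.8) + (-0.6)·(3.2) + (-1.6)·(-0.8) + (3.4)·(1.2)) / 4 = 3.6/4 = 0.9
  S[X_2,X_2] = ((0.4)·(0.4) + (-1.6)·(-1.6) + (0.4)·(0.4) + (-2.6)·(-2.6) + (3.4)·(3.4)) / 4 = 21.2/4 = 5.3
  S[X_2,X_3] = ((0.4)·(-0.8) + (-1.6)·(-2.8) + (0.4)·(3.2) + (-2.6)·(-0.8) + (3.4)·(1.2)) / 4 = 11.6/4 = 2.9
  S[X_3,X_3] = ((-0.8)·(-0.8) + (-2.8)·(-2.8) + (3.2)·(3.2) + (-0.8)·(-0.8) + (1.2)·(1.2)) / 4 = 20.8/4 = 5.2

S is symmetric (S[j,i] = S[i,j]). Assembling:

S = [[4.3, 3.55, 0.9],
 [3.55, 5.3, 2.9],
 [0.9, 2.9, 5.2]]
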